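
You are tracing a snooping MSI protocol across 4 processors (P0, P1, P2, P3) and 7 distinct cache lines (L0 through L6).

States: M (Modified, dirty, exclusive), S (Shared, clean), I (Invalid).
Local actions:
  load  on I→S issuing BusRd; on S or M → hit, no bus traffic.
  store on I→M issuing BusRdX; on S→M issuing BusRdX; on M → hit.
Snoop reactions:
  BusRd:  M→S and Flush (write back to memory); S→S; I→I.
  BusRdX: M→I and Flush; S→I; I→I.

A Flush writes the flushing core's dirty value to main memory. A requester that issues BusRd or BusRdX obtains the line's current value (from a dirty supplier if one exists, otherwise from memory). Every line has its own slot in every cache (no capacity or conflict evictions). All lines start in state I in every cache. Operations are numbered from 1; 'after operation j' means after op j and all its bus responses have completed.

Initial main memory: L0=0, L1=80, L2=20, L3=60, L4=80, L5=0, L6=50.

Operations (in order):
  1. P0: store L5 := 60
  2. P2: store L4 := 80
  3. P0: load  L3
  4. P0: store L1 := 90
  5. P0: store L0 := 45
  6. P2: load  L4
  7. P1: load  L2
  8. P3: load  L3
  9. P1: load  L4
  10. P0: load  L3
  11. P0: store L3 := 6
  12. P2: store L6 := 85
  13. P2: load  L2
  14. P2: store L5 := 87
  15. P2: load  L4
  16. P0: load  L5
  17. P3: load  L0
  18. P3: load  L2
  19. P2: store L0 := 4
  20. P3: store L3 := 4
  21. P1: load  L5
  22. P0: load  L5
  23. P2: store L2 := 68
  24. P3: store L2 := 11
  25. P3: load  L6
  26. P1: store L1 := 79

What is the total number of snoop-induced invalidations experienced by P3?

1. P0: store L5 := 60  bus=[BusRdX]  L5: P0=M P1=I P2=I P3=I  mem[L5]=0
2. P2: store L4 := 80  bus=[BusRdX]  L4: P0=I P1=I P2=M P3=I  mem[L4]=80
3. P0: load  L3  bus=[BusRd]  L3: P0=S P1=I P2=I P3=I  mem[L3]=60
4. P0: store L1 := 90  bus=[BusRdX]  L1: P0=M P1=I P2=I P3=I  mem[L1]=80
5. P0: store L0 := 45  bus=[BusRdX]  L0: P0=M P1=I P2=I P3=I  mem[L0]=0
6. P2: load  L4  bus=[-]  L4: P0=I P1=I P2=M P3=I  mem[L4]=80
7. P1: load  L2  bus=[BusRd]  L2: P0=I P1=S P2=I P3=I  mem[L2]=20
8. P3: load  L3  bus=[BusRd]  L3: P0=S P1=I P2=I P3=S  mem[L3]=60
9. P1: load  L4  bus=[BusRd,Flush]  L4: P0=I P1=S P2=S P3=I  mem[L4]=80
10. P0: load  L3  bus=[-]  L3: P0=S P1=I P2=I P3=S  mem[L3]=60
11. P0: store L3 := 6  bus=[BusRdX]  L3: P0=M P1=I P2=I P3=I  mem[L3]=60
12. P2: store L6 := 85  bus=[BusRdX]  L6: P0=I P1=I P2=M P3=I  mem[L6]=50
13. P2: load  L2  bus=[BusRd]  L2: P0=I P1=S P2=S P3=I  mem[L2]=20
14. P2: store L5 := 87  bus=[BusRdX,Flush]  L5: P0=I P1=I P2=M P3=I  mem[L5]=60
15. P2: load  L4  bus=[-]  L4: P0=I P1=S P2=S P3=I  mem[L4]=80
16. P0: load  L5  bus=[BusRd,Flush]  L5: P0=S P1=I P2=S P3=I  mem[L5]=87
17. P3: load  L0  bus=[BusRd,Flush]  L0: P0=S P1=I P2=I P3=S  mem[L0]=45
18. P3: load  L2  bus=[BusRd]  L2: P0=I P1=S P2=S P3=S  mem[L2]=20
19. P2: store L0 := 4  bus=[BusRdX]  L0: P0=I P1=I P2=M P3=I  mem[L0]=45
20. P3: store L3 := 4  bus=[BusRdX,Flush]  L3: P0=I P1=I P2=I P3=M  mem[L3]=6
21. P1: load  L5  bus=[BusRd]  L5: P0=S P1=S P2=S P3=I  mem[L5]=87
22. P0: load  L5  bus=[-]  L5: P0=S P1=S P2=S P3=I  mem[L5]=87
23. P2: store L2 := 68  bus=[BusRdX]  L2: P0=I P1=I P2=M P3=I  mem[L2]=20
24. P3: store L2 := 11  bus=[BusRdX,Flush]  L2: P0=I P1=I P2=I P3=M  mem[L2]=68
25. P3: load  L6  bus=[BusRd,Flush]  L6: P0=I P1=I P2=S P3=S  mem[L6]=85
26. P1: store L1 := 79  bus=[BusRdX,Flush]  L1: P0=I P1=M P2=I P3=I  mem[L1]=90

invalidations = 3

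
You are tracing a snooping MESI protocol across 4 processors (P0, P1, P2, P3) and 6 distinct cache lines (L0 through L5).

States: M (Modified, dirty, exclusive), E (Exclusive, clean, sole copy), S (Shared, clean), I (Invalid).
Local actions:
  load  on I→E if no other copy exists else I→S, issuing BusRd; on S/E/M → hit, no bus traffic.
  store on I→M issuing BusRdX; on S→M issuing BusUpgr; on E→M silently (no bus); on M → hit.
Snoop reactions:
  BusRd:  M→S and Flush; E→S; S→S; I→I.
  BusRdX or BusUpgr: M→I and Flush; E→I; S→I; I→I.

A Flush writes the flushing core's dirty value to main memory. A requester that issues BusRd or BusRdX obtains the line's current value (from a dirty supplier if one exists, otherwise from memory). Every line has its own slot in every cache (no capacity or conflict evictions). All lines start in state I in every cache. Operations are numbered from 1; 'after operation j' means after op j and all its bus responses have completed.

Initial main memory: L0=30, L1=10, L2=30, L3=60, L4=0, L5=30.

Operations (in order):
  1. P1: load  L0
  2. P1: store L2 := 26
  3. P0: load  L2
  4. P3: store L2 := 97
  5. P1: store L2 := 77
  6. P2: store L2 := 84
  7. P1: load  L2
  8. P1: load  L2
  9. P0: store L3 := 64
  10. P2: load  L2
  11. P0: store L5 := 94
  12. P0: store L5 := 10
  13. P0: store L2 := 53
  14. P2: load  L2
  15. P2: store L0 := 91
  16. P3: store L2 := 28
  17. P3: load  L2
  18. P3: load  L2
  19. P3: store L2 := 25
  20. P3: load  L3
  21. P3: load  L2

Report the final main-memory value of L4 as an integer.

memory[L4] = 0

[1] P1: load  L0 | P0:I, P1:E(30), P2:I, P3:I | bus: BusRd
[2] P1: store L2 := 26 | P0:I, P1:M(26), P2:I, P3:I | bus: BusRdX
[3] P0: load  L2 | P0:S(26), P1:S(26), P2:I, P3:I | bus: BusRd,Flush
[4] P3: store L2 := 97 | P0:I, P1:I, P2:I, P3:M(97) | bus: BusRdX
[5] P1: store L2 := 77 | P0:I, P1:M(77), P2:I, P3:I | bus: BusRdX,Flush
[6] P2: store L2 := 84 | P0:I, P1:I, P2:M(84), P3:I | bus: BusRdX,Flush
[7] P1: load  L2 | P0:I, P1:S(84), P2:S(84), P3:I | bus: BusRd,Flush
[8] P1: load  L2 | P0:I, P1:S(84), P2:S(84), P3:I | bus: none
[9] P0: store L3 := 64 | P0:M(64), P1:I, P2:I, P3:I | bus: BusRdX
[10] P2: load  L2 | P0:I, P1:S(84), P2:S(84), P3:I | bus: none
[11] P0: store L5 := 94 | P0:M(94), P1:I, P2:I, P3:I | bus: BusRdX
[12] P0: store L5 := 10 | P0:M(10), P1:I, P2:I, P3:I | bus: none
[13] P0: store L2 := 53 | P0:M(53), P1:I, P2:I, P3:I | bus: BusRdX
[14] P2: load  L2 | P0:S(53), P1:I, P2:S(53), P3:I | bus: BusRd,Flush
[15] P2: store L0 := 91 | P0:I, P1:I, P2:M(91), P3:I | bus: BusRdX
[16] P3: store L2 := 28 | P0:I, P1:I, P2:I, P3:M(28) | bus: BusRdX
[17] P3: load  L2 | P0:I, P1:I, P2:I, P3:M(28) | bus: none
[18] P3: load  L2 | P0:I, P1:I, P2:I, P3:M(28) | bus: none
[19] P3: store L2 := 25 | P0:I, P1:I, P2:I, P3:M(25) | bus: none
[20] P3: load  L3 | P0:S(64), P1:I, P2:I, P3:S(64) | bus: BusRd,Flush
[21] P3: load  L2 | P0:I, P1:I, P2:I, P3:M(25) | bus: none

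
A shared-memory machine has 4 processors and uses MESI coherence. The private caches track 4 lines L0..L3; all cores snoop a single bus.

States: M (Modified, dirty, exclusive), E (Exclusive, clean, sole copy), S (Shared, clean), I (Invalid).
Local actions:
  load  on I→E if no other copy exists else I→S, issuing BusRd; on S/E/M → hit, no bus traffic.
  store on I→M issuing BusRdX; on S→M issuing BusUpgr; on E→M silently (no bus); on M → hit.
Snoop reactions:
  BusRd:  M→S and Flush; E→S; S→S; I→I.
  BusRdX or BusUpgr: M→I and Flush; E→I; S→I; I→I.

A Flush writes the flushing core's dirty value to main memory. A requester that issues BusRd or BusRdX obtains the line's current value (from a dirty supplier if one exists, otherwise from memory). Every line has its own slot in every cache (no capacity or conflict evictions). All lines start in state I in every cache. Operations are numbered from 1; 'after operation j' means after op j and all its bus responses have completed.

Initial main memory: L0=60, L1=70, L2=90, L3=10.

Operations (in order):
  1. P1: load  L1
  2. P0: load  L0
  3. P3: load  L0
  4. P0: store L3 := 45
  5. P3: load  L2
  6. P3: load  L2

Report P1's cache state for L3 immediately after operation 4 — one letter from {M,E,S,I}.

step 1: P1: load  L1  ⟶  IEII  (L1)  txn=BusRd  M[L1]=70
step 2: P0: load  L0  ⟶  EIII  (L0)  txn=BusRd  M[L0]=60
step 3: P3: load  L0  ⟶  SIIS  (L0)  txn=BusRd  M[L0]=60
step 4: P0: store L3 := 45  ⟶  MIII  (L3)  txn=BusRdX  M[L3]=10
step 5: P3: load  L2  ⟶  IIIE  (L2)  txn=BusRd  M[L2]=90
step 6: P3: load  L2  ⟶  IIIE  (L2)  txn=∅  M[L2]=90

state = I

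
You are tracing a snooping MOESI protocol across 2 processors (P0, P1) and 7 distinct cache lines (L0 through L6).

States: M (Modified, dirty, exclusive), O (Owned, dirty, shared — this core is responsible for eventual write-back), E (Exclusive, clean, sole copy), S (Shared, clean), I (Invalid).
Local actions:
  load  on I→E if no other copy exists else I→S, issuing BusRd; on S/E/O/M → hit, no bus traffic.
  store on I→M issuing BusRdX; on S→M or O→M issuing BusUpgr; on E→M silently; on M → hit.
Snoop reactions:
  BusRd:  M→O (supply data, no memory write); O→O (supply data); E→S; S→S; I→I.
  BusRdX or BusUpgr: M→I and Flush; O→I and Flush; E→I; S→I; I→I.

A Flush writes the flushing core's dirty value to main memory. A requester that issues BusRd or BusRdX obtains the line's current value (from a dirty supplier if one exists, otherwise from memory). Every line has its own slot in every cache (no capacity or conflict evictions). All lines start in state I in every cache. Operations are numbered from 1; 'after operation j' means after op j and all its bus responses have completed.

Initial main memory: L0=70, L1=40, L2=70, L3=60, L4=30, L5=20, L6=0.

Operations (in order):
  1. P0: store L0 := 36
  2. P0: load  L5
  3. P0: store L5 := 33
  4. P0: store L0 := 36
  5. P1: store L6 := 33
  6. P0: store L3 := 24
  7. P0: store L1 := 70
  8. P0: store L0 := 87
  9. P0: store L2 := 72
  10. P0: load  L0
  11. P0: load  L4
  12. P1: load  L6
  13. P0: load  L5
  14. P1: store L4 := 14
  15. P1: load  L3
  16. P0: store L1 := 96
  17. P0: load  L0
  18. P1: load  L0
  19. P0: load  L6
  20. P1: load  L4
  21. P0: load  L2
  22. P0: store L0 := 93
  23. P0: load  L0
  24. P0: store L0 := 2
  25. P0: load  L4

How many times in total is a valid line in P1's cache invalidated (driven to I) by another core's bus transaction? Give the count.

invalidations = 1

  op1 P0: store L0 := 36 → M/I on L0; bus BusRdX; mem=70
  op2 P0: load  L5 → E/I on L5; bus BusRd; mem=20
  op3 P0: store L5 := 33 → M/I on L5; bus (none); mem=20
  op4 P0: store L0 := 36 → M/I on L0; bus (none); mem=70
  op5 P1: store L6 := 33 → I/M on L6; bus BusRdX; mem=0
  op6 P0: store L3 := 24 → M/I on L3; bus BusRdX; mem=60
  op7 P0: store L1 := 70 → M/I on L1; bus BusRdX; mem=40
  op8 P0: store L0 := 87 → M/I on L0; bus (none); mem=70
  op9 P0: store L2 := 72 → M/I on L2; bus BusRdX; mem=70
  op10 P0: load  L0 → M/I on L0; bus (none); mem=70
  op11 P0: load  L4 → E/I on L4; bus BusRd; mem=30
  op12 P1: load  L6 → I/M on L6; bus (none); mem=0
  op13 P0: load  L5 → M/I on L5; bus (none); mem=20
  op14 P1: store L4 := 14 → I/M on L4; bus BusRdX; mem=30
  op15 P1: load  L3 → O/S on L3; bus BusRd; mem=60
  op16 P0: store L1 := 96 → M/I on L1; bus (none); mem=40
  op17 P0: load  L0 → M/I on L0; bus (none); mem=70
  op18 P1: load  L0 → O/S on L0; bus BusRd; mem=70
  op19 P0: load  L6 → S/O on L6; bus BusRd; mem=0
  op20 P1: load  L4 → I/M on L4; bus (none); mem=30
  op21 P0: load  L2 → M/I on L2; bus (none); mem=70
  op22 P0: store L0 := 93 → M/I on L0; bus BusUpgr; mem=70
  op23 P0: load  L0 → M/I on L0; bus (none); mem=70
  op24 P0: store L0 := 2 → M/I on L0; bus (none); mem=70
  op25 P0: load  L4 → S/O on L4; bus BusRd; mem=30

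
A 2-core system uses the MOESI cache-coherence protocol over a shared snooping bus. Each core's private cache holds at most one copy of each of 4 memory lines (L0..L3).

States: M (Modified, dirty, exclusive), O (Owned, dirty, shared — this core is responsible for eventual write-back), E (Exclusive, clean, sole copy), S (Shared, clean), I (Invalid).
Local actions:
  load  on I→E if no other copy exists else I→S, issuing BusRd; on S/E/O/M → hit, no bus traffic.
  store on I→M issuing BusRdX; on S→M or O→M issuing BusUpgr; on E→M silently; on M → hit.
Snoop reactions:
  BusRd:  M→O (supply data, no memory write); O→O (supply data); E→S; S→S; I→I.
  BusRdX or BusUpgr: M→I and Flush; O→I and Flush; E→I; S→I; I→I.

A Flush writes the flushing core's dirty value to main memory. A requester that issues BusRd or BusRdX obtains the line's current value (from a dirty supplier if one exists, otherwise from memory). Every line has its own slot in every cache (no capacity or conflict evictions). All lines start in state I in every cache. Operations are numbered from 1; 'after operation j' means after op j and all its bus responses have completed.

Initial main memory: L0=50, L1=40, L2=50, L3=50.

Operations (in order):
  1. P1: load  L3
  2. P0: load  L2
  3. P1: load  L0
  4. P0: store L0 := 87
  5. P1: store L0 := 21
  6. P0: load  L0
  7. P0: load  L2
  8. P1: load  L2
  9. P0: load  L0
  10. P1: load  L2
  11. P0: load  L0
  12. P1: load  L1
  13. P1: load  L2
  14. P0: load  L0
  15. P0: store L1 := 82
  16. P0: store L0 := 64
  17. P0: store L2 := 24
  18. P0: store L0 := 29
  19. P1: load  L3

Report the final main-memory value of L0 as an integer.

memory[L0] = 21

step 1: P1: load  L3  ⟶  IE  (L3)  txn=BusRd  M[L3]=50
step 2: P0: load  L2  ⟶  EI  (L2)  txn=BusRd  M[L2]=50
step 3: P1: load  L0  ⟶  IE  (L0)  txn=BusRd  M[L0]=50
step 4: P0: store L0 := 87  ⟶  MI  (L0)  txn=BusRdX  M[L0]=50
step 5: P1: store L0 := 21  ⟶  IM  (L0)  txn=BusRdX+Flush  M[L0]=87
step 6: P0: load  L0  ⟶  SO  (L0)  txn=BusRd  M[L0]=87
step 7: P0: load  L2  ⟶  EI  (L2)  txn=∅  M[L2]=50
step 8: P1: load  L2  ⟶  SS  (L2)  txn=BusRd  M[L2]=50
step 9: P0: load  L0  ⟶  SO  (L0)  txn=∅  M[L0]=87
step 10: P1: load  L2  ⟶  SS  (L2)  txn=∅  M[L2]=50
step 11: P0: load  L0  ⟶  SO  (L0)  txn=∅  M[L0]=87
step 12: P1: load  L1  ⟶  IE  (L1)  txn=BusRd  M[L1]=40
step 13: P1: load  L2  ⟶  SS  (L2)  txn=∅  M[L2]=50
step 14: P0: load  L0  ⟶  SO  (L0)  txn=∅  M[L0]=87
step 15: P0: store L1 := 82  ⟶  MI  (L1)  txn=BusRdX  M[L1]=40
step 16: P0: store L0 := 64  ⟶  MI  (L0)  txn=BusUpgr+Flush  M[L0]=21
step 17: P0: store L2 := 24  ⟶  MI  (L2)  txn=BusUpgr  M[L2]=50
step 18: P0: store L0 := 29  ⟶  MI  (L0)  txn=∅  M[L0]=21
step 19: P1: load  L3  ⟶  IE  (L3)  txn=∅  M[L3]=50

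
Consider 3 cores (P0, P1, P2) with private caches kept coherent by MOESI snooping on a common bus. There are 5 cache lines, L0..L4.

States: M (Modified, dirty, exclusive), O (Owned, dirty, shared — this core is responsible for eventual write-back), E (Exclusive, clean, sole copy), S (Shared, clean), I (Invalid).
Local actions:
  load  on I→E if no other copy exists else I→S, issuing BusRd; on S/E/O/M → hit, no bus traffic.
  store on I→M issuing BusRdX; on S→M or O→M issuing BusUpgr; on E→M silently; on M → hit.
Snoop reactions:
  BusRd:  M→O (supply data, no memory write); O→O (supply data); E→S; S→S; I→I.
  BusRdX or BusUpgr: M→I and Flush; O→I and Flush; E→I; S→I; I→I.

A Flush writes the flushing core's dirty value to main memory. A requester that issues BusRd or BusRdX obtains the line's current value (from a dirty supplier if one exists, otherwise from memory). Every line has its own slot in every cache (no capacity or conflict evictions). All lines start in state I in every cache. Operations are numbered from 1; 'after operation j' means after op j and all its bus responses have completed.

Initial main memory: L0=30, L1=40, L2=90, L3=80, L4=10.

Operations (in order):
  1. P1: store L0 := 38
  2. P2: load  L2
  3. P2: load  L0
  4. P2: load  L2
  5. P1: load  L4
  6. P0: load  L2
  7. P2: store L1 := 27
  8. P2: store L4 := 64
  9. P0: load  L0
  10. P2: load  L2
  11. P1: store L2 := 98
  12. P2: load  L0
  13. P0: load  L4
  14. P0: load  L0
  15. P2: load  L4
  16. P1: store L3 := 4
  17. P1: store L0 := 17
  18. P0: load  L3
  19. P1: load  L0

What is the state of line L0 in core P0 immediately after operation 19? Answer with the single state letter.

step 1: P1: store L0 := 38  ⟶  IMI  (L0)  txn=BusRdX  M[L0]=30
step 2: P2: load  L2  ⟶  IIE  (L2)  txn=BusRd  M[L2]=90
step 3: P2: load  L0  ⟶  IOS  (L0)  txn=BusRd  M[L0]=30
step 4: P2: load  L2  ⟶  IIE  (L2)  txn=∅  M[L2]=90
step 5: P1: load  L4  ⟶  IEI  (L4)  txn=BusRd  M[L4]=10
step 6: P0: load  L2  ⟶  SIS  (L2)  txn=BusRd  M[L2]=90
step 7: P2: store L1 := 27  ⟶  IIM  (L1)  txn=BusRdX  M[L1]=40
step 8: P2: store L4 := 64  ⟶  IIM  (L4)  txn=BusRdX  M[L4]=10
step 9: P0: load  L0  ⟶  SOS  (L0)  txn=BusRd  M[L0]=30
step 10: P2: load  L2  ⟶  SIS  (L2)  txn=∅  M[L2]=90
step 11: P1: store L2 := 98  ⟶  IMI  (L2)  txn=BusRdX  M[L2]=90
step 12: P2: load  L0  ⟶  SOS  (L0)  txn=∅  M[L0]=30
step 13: P0: load  L4  ⟶  SIO  (L4)  txn=BusRd  M[L4]=10
step 14: P0: load  L0  ⟶  SOS  (L0)  txn=∅  M[L0]=30
step 15: P2: load  L4  ⟶  SIO  (L4)  txn=∅  M[L4]=10
step 16: P1: store L3 := 4  ⟶  IMI  (L3)  txn=BusRdX  M[L3]=80
step 17: P1: store L0 := 17  ⟶  IMI  (L0)  txn=BusUpgr  M[L0]=30
step 18: P0: load  L3  ⟶  SOI  (L3)  txn=BusRd  M[L3]=80
step 19: P1: load  L0  ⟶  IMI  (L0)  txn=∅  M[L0]=30

state = I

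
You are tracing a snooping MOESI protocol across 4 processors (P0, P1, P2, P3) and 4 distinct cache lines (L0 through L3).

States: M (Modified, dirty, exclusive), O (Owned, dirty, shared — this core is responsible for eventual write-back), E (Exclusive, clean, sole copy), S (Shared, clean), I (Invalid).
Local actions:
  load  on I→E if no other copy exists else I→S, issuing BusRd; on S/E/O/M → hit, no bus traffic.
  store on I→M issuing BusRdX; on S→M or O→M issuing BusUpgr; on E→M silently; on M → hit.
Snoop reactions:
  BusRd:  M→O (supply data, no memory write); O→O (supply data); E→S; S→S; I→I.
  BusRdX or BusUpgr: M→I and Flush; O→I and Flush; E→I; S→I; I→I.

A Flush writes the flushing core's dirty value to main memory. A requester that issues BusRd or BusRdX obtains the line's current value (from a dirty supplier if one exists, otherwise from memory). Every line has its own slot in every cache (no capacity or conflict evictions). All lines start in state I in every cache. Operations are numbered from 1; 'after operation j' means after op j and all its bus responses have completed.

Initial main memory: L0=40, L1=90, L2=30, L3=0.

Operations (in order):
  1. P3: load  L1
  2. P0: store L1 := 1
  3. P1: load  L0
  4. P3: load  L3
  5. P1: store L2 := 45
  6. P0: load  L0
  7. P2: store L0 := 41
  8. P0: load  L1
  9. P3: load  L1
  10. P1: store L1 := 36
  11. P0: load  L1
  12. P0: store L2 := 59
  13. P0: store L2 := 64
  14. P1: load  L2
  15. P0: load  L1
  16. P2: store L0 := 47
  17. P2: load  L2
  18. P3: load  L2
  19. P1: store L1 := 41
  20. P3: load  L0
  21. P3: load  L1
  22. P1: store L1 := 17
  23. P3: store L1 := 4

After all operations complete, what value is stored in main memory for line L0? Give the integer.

  op1 P3: load  L1 → I/I/I/E on L1; bus BusRd; mem=90
  op2 P0: store L1 := 1 → M/I/I/I on L1; bus BusRdX; mem=90
  op3 P1: load  L0 → I/E/I/I on L0; bus BusRd; mem=40
  op4 P3: load  L3 → I/I/I/E on L3; bus BusRd; mem=0
  op5 P1: store L2 := 45 → I/M/I/I on L2; bus BusRdX; mem=30
  op6 P0: load  L0 → S/S/I/I on L0; bus BusRd; mem=40
  op7 P2: store L0 := 41 → I/I/M/I on L0; bus BusRdX; mem=40
  op8 P0: load  L1 → M/I/I/I on L1; bus (none); mem=90
  op9 P3: load  L1 → O/I/I/S on L1; bus BusRd; mem=90
  op10 P1: store L1 := 36 → I/M/I/I on L1; bus BusRdX Flush; mem=1
  op11 P0: load  L1 → S/O/I/I on L1; bus BusRd; mem=1
  op12 P0: store L2 := 59 → M/I/I/I on L2; bus BusRdX Flush; mem=45
  op13 P0: store L2 := 64 → M/I/I/I on L2; bus (none); mem=45
  op14 P1: load  L2 → O/S/I/I on L2; bus BusRd; mem=45
  op15 P0: load  L1 → S/O/I/I on L1; bus (none); mem=1
  op16 P2: store L0 := 47 → I/I/M/I on L0; bus (none); mem=40
  op17 P2: load  L2 → O/S/S/I on L2; bus BusRd; mem=45
  op18 P3: load  L2 → O/S/S/S on L2; bus BusRd; mem=45
  op19 P1: store L1 := 41 → I/M/I/I on L1; bus BusUpgr; mem=1
  op20 P3: load  L0 → I/I/O/S on L0; bus BusRd; mem=40
  op21 P3: load  L1 → I/O/I/S on L1; bus BusRd; mem=1
  op22 P1: store L1 := 17 → I/M/I/I on L1; bus BusUpgr; mem=1
  op23 P3: store L1 := 4 → I/I/I/M on L1; bus BusRdX Flush; mem=17

memory[L0] = 40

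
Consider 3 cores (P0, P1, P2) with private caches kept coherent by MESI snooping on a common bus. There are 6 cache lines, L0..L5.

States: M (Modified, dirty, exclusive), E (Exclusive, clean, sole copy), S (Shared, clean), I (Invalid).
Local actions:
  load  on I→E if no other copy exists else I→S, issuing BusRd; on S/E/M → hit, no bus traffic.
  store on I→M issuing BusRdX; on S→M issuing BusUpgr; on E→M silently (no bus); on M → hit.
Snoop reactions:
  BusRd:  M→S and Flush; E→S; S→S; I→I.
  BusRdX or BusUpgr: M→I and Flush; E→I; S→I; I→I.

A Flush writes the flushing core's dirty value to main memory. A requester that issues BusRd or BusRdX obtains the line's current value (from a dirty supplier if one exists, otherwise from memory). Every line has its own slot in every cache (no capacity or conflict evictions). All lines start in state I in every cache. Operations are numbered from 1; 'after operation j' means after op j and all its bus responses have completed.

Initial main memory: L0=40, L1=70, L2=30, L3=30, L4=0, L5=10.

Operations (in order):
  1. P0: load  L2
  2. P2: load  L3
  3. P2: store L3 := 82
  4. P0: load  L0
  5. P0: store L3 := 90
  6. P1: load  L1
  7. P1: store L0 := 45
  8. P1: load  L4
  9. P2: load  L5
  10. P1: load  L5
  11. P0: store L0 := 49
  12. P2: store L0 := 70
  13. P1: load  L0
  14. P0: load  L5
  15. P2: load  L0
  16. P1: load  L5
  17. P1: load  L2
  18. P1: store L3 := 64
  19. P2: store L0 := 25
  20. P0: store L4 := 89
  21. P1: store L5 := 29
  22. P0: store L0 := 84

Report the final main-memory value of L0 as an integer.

  op1 P0: load  L2 → E/I/I on L2; bus BusRd; mem=30
  op2 P2: load  L3 → I/I/E on L3; bus BusRd; mem=30
  op3 P2: store L3 := 82 → I/I/M on L3; bus (none); mem=30
  op4 P0: load  L0 → E/I/I on L0; bus BusRd; mem=40
  op5 P0: store L3 := 90 → M/I/I on L3; bus BusRdX Flush; mem=82
  op6 P1: load  L1 → I/E/I on L1; bus BusRd; mem=70
  op7 P1: store L0 := 45 → I/M/I on L0; bus BusRdX; mem=40
  op8 P1: load  L4 → I/E/I on L4; bus BusRd; mem=0
  op9 P2: load  L5 → I/I/E on L5; bus BusRd; mem=10
  op10 P1: load  L5 → I/S/S on L5; bus BusRd; mem=10
  op11 P0: store L0 := 49 → M/I/I on L0; bus BusRdX Flush; mem=45
  op12 P2: store L0 := 70 → I/I/M on L0; bus BusRdX Flush; mem=49
  op13 P1: load  L0 → I/S/S on L0; bus BusRd Flush; mem=70
  op14 P0: load  L5 → S/S/S on L5; bus BusRd; mem=10
  op15 P2: load  L0 → I/S/S on L0; bus (none); mem=70
  op16 P1: load  L5 → S/S/S on L5; bus (none); mem=10
  op17 P1: load  L2 → S/S/I on L2; bus BusRd; mem=30
  op18 P1: store L3 := 64 → I/M/I on L3; bus BusRdX Flush; mem=90
  op19 P2: store L0 := 25 → I/I/M on L0; bus BusUpgr; mem=70
  op20 P0: store L4 := 89 → M/I/I on L4; bus BusRdX; mem=0
  op21 P1: store L5 := 29 → I/M/I on L5; bus BusUpgr; mem=10
  op22 P0: store L0 := 84 → M/I/I on L0; bus BusRdX Flush; mem=25

memory[L0] = 25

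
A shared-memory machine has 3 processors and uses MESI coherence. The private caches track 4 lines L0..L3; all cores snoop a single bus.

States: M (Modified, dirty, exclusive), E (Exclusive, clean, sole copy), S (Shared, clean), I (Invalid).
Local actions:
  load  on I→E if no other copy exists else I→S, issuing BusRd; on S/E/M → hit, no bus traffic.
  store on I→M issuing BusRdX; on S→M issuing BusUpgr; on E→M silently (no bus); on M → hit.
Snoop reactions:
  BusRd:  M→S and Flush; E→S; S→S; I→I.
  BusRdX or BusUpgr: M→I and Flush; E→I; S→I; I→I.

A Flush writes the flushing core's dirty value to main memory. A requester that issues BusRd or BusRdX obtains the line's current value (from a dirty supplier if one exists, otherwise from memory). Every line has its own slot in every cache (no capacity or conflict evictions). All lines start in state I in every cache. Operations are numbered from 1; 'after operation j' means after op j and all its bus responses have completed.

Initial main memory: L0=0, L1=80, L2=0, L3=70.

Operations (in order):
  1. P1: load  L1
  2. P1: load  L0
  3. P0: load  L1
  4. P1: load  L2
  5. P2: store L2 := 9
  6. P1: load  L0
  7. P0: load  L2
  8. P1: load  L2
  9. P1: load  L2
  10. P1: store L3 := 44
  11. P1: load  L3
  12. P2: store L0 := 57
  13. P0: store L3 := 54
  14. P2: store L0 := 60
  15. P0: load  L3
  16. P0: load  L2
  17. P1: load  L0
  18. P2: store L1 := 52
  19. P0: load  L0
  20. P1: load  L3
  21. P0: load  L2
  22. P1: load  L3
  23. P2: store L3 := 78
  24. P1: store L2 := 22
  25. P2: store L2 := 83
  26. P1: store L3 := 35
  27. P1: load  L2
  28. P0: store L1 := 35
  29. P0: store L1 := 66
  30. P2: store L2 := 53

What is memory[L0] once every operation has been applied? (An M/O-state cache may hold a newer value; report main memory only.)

memory[L0] = 60

step 1: P1: load  L1  ⟶  IEI  (L1)  txn=BusRd  M[L1]=80
step 2: P1: load  L0  ⟶  IEI  (L0)  txn=BusRd  M[L0]=0
step 3: P0: load  L1  ⟶  SSI  (L1)  txn=BusRd  M[L1]=80
step 4: P1: load  L2  ⟶  IEI  (L2)  txn=BusRd  M[L2]=0
step 5: P2: store L2 := 9  ⟶  IIM  (L2)  txn=BusRdX  M[L2]=0
step 6: P1: load  L0  ⟶  IEI  (L0)  txn=∅  M[L0]=0
step 7: P0: load  L2  ⟶  SIS  (L2)  txn=BusRd+Flush  M[L2]=9
step 8: P1: load  L2  ⟶  SSS  (L2)  txn=BusRd  M[L2]=9
step 9: P1: load  L2  ⟶  SSS  (L2)  txn=∅  M[L2]=9
step 10: P1: store L3 := 44  ⟶  IMI  (L3)  txn=BusRdX  M[L3]=70
step 11: P1: load  L3  ⟶  IMI  (L3)  txn=∅  M[L3]=70
step 12: P2: store L0 := 57  ⟶  IIM  (L0)  txn=BusRdX  M[L0]=0
step 13: P0: store L3 := 54  ⟶  MII  (L3)  txn=BusRdX+Flush  M[L3]=44
step 14: P2: store L0 := 60  ⟶  IIM  (L0)  txn=∅  M[L0]=0
step 15: P0: load  L3  ⟶  MII  (L3)  txn=∅  M[L3]=44
step 16: P0: load  L2  ⟶  SSS  (L2)  txn=∅  M[L2]=9
step 17: P1: load  L0  ⟶  ISS  (L0)  txn=BusRd+Flush  M[L0]=60
step 18: P2: store L1 := 52  ⟶  IIM  (L1)  txn=BusRdX  M[L1]=80
step 19: P0: load  L0  ⟶  SSS  (L0)  txn=BusRd  M[L0]=60
step 20: P1: load  L3  ⟶  SSI  (L3)  txn=BusRd+Flush  M[L3]=54
step 21: P0: load  L2  ⟶  SSS  (L2)  txn=∅  M[L2]=9
step 22: P1: load  L3  ⟶  SSI  (L3)  txn=∅  M[L3]=54
step 23: P2: store L3 := 78  ⟶  IIM  (L3)  txn=BusRdX  M[L3]=54
step 24: P1: store L2 := 22  ⟶  IMI  (L2)  txn=BusUpgr  M[L2]=9
step 25: P2: store L2 := 83  ⟶  IIM  (L2)  txn=BusRdX+Flush  M[L2]=22
step 26: P1: store L3 := 35  ⟶  IMI  (L3)  txn=BusRdX+Flush  M[L3]=78
step 27: P1: load  L2  ⟶  ISS  (L2)  txn=BusRd+Flush  M[L2]=83
step 28: P0: store L1 := 35  ⟶  MII  (L1)  txn=BusRdX+Flush  M[L1]=52
step 29: P0: store L1 := 66  ⟶  MII  (L1)  txn=∅  M[L1]=52
step 30: P2: store L2 := 53  ⟶  IIM  (L2)  txn=BusUpgr  M[L2]=83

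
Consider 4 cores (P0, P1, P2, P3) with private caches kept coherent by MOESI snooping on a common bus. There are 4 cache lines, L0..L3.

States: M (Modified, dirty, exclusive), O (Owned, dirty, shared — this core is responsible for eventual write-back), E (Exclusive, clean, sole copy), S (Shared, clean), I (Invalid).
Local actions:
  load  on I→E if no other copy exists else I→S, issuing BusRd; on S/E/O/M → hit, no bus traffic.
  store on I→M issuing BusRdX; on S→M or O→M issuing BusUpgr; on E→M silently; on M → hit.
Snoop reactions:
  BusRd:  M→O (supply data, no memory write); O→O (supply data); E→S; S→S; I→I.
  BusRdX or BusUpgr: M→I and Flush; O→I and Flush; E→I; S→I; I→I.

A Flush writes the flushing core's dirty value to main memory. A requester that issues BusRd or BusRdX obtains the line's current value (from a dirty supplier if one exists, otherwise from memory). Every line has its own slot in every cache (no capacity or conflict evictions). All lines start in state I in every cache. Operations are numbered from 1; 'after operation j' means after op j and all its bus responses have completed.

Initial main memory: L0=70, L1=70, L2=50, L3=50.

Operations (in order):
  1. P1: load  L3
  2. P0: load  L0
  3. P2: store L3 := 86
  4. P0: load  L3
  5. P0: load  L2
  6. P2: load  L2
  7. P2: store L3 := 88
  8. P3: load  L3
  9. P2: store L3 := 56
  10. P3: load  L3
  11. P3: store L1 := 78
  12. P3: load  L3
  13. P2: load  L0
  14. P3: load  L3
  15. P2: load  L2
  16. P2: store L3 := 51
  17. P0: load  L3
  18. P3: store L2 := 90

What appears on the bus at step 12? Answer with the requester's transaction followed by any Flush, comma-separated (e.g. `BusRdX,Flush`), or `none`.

bus = none

  op1 P1: load  L3 → I/E/I/I on L3; bus BusRd; mem=50
  op2 P0: load  L0 → E/I/I/I on L0; bus BusRd; mem=70
  op3 P2: store L3 := 86 → I/I/M/I on L3; bus BusRdX; mem=50
  op4 P0: load  L3 → S/I/O/I on L3; bus BusRd; mem=50
  op5 P0: load  L2 → E/I/I/I on L2; bus BusRd; mem=50
  op6 P2: load  L2 → S/I/S/I on L2; bus BusRd; mem=50
  op7 P2: store L3 := 88 → I/I/M/I on L3; bus BusUpgr; mem=50
  op8 P3: load  L3 → I/I/O/S on L3; bus BusRd; mem=50
  op9 P2: store L3 := 56 → I/I/M/I on L3; bus BusUpgr; mem=50
  op10 P3: load  L3 → I/I/O/S on L3; bus BusRd; mem=50
  op11 P3: store L1 := 78 → I/I/I/M on L1; bus BusRdX; mem=70
  op12 P3: load  L3 → I/I/O/S on L3; bus (none); mem=50
  op13 P2: load  L0 → S/I/S/I on L0; bus BusRd; mem=70
  op14 P3: load  L3 → I/I/O/S on L3; bus (none); mem=50
  op15 P2: load  L2 → S/I/S/I on L2; bus (none); mem=50
  op16 P2: store L3 := 51 → I/I/M/I on L3; bus BusUpgr; mem=50
  op17 P0: load  L3 → S/I/O/I on L3; bus BusRd; mem=50
  op18 P3: store L2 := 90 → I/I/I/M on L2; bus BusRdX; mem=50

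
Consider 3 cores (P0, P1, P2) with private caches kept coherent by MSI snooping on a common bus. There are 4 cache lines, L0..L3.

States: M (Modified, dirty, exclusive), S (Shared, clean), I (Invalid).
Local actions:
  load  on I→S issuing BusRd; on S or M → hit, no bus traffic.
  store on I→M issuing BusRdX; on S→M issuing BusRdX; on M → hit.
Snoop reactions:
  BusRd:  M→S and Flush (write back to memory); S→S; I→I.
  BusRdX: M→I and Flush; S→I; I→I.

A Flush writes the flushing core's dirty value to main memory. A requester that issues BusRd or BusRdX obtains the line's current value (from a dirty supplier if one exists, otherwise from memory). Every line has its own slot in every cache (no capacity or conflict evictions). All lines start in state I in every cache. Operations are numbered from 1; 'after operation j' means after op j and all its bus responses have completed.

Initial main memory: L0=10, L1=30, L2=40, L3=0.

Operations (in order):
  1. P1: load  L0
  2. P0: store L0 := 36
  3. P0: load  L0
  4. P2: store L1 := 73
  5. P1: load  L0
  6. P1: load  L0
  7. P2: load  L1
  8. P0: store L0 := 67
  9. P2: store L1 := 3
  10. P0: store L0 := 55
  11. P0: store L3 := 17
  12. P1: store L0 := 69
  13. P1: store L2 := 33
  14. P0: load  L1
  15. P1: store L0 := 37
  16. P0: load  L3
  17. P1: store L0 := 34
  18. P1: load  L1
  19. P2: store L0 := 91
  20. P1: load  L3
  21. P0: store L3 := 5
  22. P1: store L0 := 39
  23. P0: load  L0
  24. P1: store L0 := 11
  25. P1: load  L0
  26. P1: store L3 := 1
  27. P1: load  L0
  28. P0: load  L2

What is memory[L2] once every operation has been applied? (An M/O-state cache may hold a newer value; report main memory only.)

  op1 P1: load  L0 → I/S/I on L0; bus BusRd; mem=10
  op2 P0: store L0 := 36 → M/I/I on L0; bus BusRdX; mem=10
  op3 P0: load  L0 → M/I/I on L0; bus (none); mem=10
  op4 P2: store L1 := 73 → I/I/M on L1; bus BusRdX; mem=30
  op5 P1: load  L0 → S/S/I on L0; bus BusRd Flush; mem=36
  op6 P1: load  L0 → S/S/I on L0; bus (none); mem=36
  op7 P2: load  L1 → I/I/M on L1; bus (none); mem=30
  op8 P0: store L0 := 67 → M/I/I on L0; bus BusRdX; mem=36
  op9 P2: store L1 := 3 → I/I/M on L1; bus (none); mem=30
  op10 P0: store L0 := 55 → M/I/I on L0; bus (none); mem=36
  op11 P0: store L3 := 17 → M/I/I on L3; bus BusRdX; mem=0
  op12 P1: store L0 := 69 → I/M/I on L0; bus BusRdX Flush; mem=55
  op13 P1: store L2 := 33 → I/M/I on L2; bus BusRdX; mem=40
  op14 P0: load  L1 → S/I/S on L1; bus BusRd Flush; mem=3
  op15 P1: store L0 := 37 → I/M/I on L0; bus (none); mem=55
  op16 P0: load  L3 → M/I/I on L3; bus (none); mem=0
  op17 P1: store L0 := 34 → I/M/I on L0; bus (none); mem=55
  op18 P1: load  L1 → S/S/S on L1; bus BusRd; mem=3
  op19 P2: store L0 := 91 → I/I/M on L0; bus BusRdX Flush; mem=34
  op20 P1: load  L3 → S/S/I on L3; bus BusRd Flush; mem=17
  op21 P0: store L3 := 5 → M/I/I on L3; bus BusRdX; mem=17
  op22 P1: store L0 := 39 → I/M/I on L0; bus BusRdX Flush; mem=91
  op23 P0: load  L0 → S/S/I on L0; bus BusRd Flush; mem=39
  op24 P1: store L0 := 11 → I/M/I on L0; bus BusRdX; mem=39
  op25 P1: load  L0 → I/M/I on L0; bus (none); mem=39
  op26 P1: store L3 := 1 → I/M/I on L3; bus BusRdX Flush; mem=5
  op27 P1: load  L0 → I/M/I on L0; bus (none); mem=39
  op28 P0: load  L2 → S/S/I on L2; bus BusRd Flush; mem=33

memory[L2] = 33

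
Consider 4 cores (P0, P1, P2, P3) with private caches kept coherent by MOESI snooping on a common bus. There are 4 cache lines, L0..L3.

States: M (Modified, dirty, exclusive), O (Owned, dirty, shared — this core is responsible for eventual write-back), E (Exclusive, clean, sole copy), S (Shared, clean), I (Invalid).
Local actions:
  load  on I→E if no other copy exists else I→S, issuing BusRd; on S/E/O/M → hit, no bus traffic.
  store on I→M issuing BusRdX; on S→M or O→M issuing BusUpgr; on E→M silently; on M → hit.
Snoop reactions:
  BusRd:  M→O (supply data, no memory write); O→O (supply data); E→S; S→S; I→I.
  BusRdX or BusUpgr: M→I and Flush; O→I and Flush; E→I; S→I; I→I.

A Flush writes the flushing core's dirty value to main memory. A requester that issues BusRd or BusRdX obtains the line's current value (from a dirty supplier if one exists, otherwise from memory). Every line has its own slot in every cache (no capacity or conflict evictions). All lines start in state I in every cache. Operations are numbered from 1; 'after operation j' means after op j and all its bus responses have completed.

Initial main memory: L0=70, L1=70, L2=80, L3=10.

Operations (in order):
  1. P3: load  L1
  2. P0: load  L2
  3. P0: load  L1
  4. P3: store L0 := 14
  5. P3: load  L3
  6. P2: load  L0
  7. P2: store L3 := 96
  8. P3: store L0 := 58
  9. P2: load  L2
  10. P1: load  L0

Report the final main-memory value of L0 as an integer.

memory[L0] = 70

1. P3: load  L1  bus=[BusRd]  L1: P0=I P1=I P2=I P3=E  mem[L1]=70
2. P0: load  L2  bus=[BusRd]  L2: P0=E P1=I P2=I P3=I  mem[L2]=80
3. P0: load  L1  bus=[BusRd]  L1: P0=S P1=I P2=I P3=S  mem[L1]=70
4. P3: store L0 := 14  bus=[BusRdX]  L0: P0=I P1=I P2=I P3=M  mem[L0]=70
5. P3: load  L3  bus=[BusRd]  L3: P0=I P1=I P2=I P3=E  mem[L3]=10
6. P2: load  L0  bus=[BusRd]  L0: P0=I P1=I P2=S P3=O  mem[L0]=70
7. P2: store L3 := 96  bus=[BusRdX]  L3: P0=I P1=I P2=M P3=I  mem[L3]=10
8. P3: store L0 := 58  bus=[BusUpgr]  L0: P0=I P1=I P2=I P3=M  mem[L0]=70
9. P2: load  L2  bus=[BusRd]  L2: P0=S P1=I P2=S P3=I  mem[L2]=80
10. P1: load  L0  bus=[BusRd]  L0: P0=I P1=S P2=I P3=O  mem[L0]=70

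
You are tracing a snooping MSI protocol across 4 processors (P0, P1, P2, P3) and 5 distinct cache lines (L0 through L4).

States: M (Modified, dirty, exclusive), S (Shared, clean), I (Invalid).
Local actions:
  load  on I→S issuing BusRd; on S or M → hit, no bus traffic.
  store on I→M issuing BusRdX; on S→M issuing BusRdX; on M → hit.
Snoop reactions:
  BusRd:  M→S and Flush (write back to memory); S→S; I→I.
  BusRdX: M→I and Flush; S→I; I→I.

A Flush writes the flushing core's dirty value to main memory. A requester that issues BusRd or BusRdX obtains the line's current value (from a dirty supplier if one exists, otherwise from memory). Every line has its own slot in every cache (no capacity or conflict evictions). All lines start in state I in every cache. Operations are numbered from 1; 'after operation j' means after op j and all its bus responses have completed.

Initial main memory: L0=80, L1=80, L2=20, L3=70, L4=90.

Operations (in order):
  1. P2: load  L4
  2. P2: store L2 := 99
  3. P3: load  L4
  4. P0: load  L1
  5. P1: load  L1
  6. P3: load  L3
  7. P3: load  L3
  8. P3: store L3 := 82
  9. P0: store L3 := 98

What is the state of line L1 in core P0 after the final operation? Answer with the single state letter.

state = S

  op1 P2: load  L4 → I/I/S/I on L4; bus BusRd; mem=90
  op2 P2: store L2 := 99 → I/I/M/I on L2; bus BusRdX; mem=20
  op3 P3: load  L4 → I/I/S/S on L4; bus BusRd; mem=90
  op4 P0: load  L1 → S/I/I/I on L1; bus BusRd; mem=80
  op5 P1: load  L1 → S/S/I/I on L1; bus BusRd; mem=80
  op6 P3: load  L3 → I/I/I/S on L3; bus BusRd; mem=70
  op7 P3: load  L3 → I/I/I/S on L3; bus (none); mem=70
  op8 P3: store L3 := 82 → I/I/I/M on L3; bus BusRdX; mem=70
  op9 P0: store L3 := 98 → M/I/I/I on L3; bus BusRdX Flush; mem=82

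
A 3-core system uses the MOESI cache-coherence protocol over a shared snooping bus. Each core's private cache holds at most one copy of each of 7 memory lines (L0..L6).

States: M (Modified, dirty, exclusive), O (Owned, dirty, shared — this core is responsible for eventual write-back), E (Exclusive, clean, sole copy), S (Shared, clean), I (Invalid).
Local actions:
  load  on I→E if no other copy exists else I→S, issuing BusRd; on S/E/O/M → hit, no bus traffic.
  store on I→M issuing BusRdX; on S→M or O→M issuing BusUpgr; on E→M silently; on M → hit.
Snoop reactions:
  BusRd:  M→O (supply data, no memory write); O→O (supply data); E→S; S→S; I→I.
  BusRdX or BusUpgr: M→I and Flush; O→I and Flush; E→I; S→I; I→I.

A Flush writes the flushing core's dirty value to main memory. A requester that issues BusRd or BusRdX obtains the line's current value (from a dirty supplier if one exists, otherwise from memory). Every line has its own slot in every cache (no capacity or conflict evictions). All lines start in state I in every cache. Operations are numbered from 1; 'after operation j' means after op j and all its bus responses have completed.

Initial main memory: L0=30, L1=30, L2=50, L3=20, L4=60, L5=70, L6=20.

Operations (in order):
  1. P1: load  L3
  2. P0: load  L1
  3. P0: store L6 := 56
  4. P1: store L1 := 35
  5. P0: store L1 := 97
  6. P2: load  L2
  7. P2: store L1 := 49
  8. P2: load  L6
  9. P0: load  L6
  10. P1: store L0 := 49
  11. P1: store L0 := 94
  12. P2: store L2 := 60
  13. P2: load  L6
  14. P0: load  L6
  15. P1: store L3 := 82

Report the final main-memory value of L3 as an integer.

memory[L3] = 20

step 1: P1: load  L3  ⟶  IEI  (L3)  txn=BusRd  M[L3]=20
step 2: P0: load  L1  ⟶  EII  (L1)  txn=BusRd  M[L1]=30
step 3: P0: store L6 := 56  ⟶  MII  (L6)  txn=BusRdX  M[L6]=20
step 4: P1: store L1 := 35  ⟶  IMI  (L1)  txn=BusRdX  M[L1]=30
step 5: P0: store L1 := 97  ⟶  MII  (L1)  txn=BusRdX+Flush  M[L1]=35
step 6: P2: load  L2  ⟶  IIE  (L2)  txn=BusRd  M[L2]=50
step 7: P2: store L1 := 49  ⟶  IIM  (L1)  txn=BusRdX+Flush  M[L1]=97
step 8: P2: load  L6  ⟶  OIS  (L6)  txn=BusRd  M[L6]=20
step 9: P0: load  L6  ⟶  OIS  (L6)  txn=∅  M[L6]=20
step 10: P1: store L0 := 49  ⟶  IMI  (L0)  txn=BusRdX  M[L0]=30
step 11: P1: store L0 := 94  ⟶  IMI  (L0)  txn=∅  M[L0]=30
step 12: P2: store L2 := 60  ⟶  IIM  (L2)  txn=∅  M[L2]=50
step 13: P2: load  L6  ⟶  OIS  (L6)  txn=∅  M[L6]=20
step 14: P0: load  L6  ⟶  OIS  (L6)  txn=∅  M[L6]=20
step 15: P1: store L3 := 82  ⟶  IMI  (L3)  txn=∅  M[L3]=20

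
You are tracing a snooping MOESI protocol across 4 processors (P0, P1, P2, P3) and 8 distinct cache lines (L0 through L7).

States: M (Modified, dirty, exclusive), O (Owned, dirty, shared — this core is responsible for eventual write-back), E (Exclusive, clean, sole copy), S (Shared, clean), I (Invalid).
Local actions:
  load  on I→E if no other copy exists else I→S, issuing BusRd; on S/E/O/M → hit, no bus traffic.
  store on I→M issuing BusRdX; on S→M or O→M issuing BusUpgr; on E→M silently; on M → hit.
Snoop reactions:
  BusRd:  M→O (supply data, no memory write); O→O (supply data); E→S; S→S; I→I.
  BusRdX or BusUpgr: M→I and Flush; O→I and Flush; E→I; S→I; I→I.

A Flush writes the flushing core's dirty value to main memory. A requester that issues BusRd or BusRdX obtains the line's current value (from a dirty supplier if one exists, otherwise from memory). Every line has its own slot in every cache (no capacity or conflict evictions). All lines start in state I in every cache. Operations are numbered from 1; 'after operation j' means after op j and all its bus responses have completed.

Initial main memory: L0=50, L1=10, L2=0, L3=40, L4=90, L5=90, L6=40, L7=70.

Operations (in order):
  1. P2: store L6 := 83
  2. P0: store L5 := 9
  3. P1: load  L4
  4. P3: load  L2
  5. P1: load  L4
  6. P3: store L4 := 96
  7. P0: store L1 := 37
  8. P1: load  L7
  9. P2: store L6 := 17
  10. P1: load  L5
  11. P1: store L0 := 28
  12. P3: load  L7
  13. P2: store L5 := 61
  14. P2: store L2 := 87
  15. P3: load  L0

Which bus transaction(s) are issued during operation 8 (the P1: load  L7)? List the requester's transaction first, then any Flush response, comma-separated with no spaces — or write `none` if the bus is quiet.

  op1 P2: store L6 := 83 → I/I/M/I on L6; bus BusRdX; mem=40
  op2 P0: store L5 := 9 → M/I/I/I on L5; bus BusRdX; mem=90
  op3 P1: load  L4 → I/E/I/I on L4; bus BusRd; mem=90
  op4 P3: load  L2 → I/I/I/E on L2; bus BusRd; mem=0
  op5 P1: load  L4 → I/E/I/I on L4; bus (none); mem=90
  op6 P3: store L4 := 96 → I/I/I/M on L4; bus BusRdX; mem=90
  op7 P0: store L1 := 37 → M/I/I/I on L1; bus BusRdX; mem=10
  op8 P1: load  L7 → I/E/I/I on L7; bus BusRd; mem=70
  op9 P2: store L6 := 17 → I/I/M/I on L6; bus (none); mem=40
  op10 P1: load  L5 → O/S/I/I on L5; bus BusRd; mem=90
  op11 P1: store L0 := 28 → I/M/I/I on L0; bus BusRdX; mem=50
  op12 P3: load  L7 → I/S/I/S on L7; bus BusRd; mem=70
  op13 P2: store L5 := 61 → I/I/M/I on L5; bus BusRdX Flush; mem=9
  op14 P2: store L2 := 87 → I/I/M/I on L2; bus BusRdX; mem=0
  op15 P3: load  L0 → I/O/I/S on L0; bus BusRd; mem=50

bus = BusRd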